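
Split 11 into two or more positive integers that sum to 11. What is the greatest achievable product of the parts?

54

Fill P[k] for k=2..11: at each k try every first piece i and multiply by the better of (k−i) uncut or P[k−i].
P[2] = 1·max(1,0) = 1·1 = 1
P[3] = max(1·2, 2·1) = 2
P[4] = max(1·3, 2·2, 3·1) = 4
P[5] = max(1·4, 2·3, 3·2, 4·1) = 6
P[6] = max(1·6, 2·4, 3·3, 4·2, 5·1) = 9
P[7] = max(1·9, 2·6, 3·4, 4·3, 5·2, 6·1) = 12
P[8] = max(1·12, 2·9, 3·6, …, 6·2, 7·1) = 18
P[9] = max(1·18, 2·12, 3·9, …, 7·2, 8·1) = 27
P[10] = max(1·27, 2·18, 3·12, …, 8·2, 9·1) = 36
P[11] = max(1·36, 2·27, 3·18, …, 9·2, 10·1) = 54
One optimal split: 3 + 3 + 3 + 2; product 3·3·3·2 = 54.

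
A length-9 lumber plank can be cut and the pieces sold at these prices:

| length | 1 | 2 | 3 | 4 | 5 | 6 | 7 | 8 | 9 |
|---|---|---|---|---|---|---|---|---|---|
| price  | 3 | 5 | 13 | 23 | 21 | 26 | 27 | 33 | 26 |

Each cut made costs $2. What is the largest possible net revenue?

45

Build net[k] bottom-up: net[k] = max over allowed piece i of (p[i] + net[k−i]) − 2 per cut.
net[1] = 3
net[2] = 5
net[3] = 13
net[4] = 23
net[5] = 24  (first piece 1, then net[4]=23)
net[6] = 26  (first piece 2, then net[4]=23)
net[7] = 34  (first piece 3, then net[4]=23)
net[8] = 44  (first piece 4, then net[4]=23)
net[9] = 45  (first piece 1, then net[8]=44)
One optimal plan: pieces 4 + 4 + 1 (2 cuts) → $49 − $4 = $45.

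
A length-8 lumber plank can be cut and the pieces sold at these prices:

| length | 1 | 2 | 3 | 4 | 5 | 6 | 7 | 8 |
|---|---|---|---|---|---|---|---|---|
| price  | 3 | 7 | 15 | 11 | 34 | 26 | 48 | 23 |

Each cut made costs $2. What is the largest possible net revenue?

49

Consider every possible first cut. net[k] is the best of p[i]+net[k−i] over all sellable i≤k, charging 2 whenever i<k.
net[1] = 3
net[2] = max(3+3-2, 7+0) = 7
net[3] = max(3+7-2, 7+3-2, 15+0) = 15
net[4] = max(3+15-2, 7+7-2, 15+3-2, 11+0) = 16
net[5] = max(3+16-2, 7+15-2, 15+7-2, 11+3-2, 34+0) = 34
net[6] = max(3+34-2, 7+16-2, 15+15-2, 11+7-2, 34+3-2, 26+0) = 35
net[7] = max(3+35-2, 7+34-2, 15+16-2, …, 26+3-2, 48+0) = 48
net[8] = max(3+48-2, 7+35-2, 15+34-2, …, 48+3-2, 23+0) = 49
One optimal plan: pieces 7 + 1 (1 cut) → $51 − $2 = $49.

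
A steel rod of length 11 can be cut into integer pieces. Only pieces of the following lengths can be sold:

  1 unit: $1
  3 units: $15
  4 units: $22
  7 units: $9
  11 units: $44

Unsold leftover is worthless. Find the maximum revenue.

59

Let best[k] be the best obtainable value from length k. For each k, try every first piece i and keep the best of price[i] + best[k−i].
best[1] = 1
best[2] = 2  (first piece 1, then best[1]=1)
best[3] = 15
best[4] = 22
best[5] = 23  (first piece 1, then best[4]=22)
best[6] = 30  (first piece 3, then best[3]=15)
best[7] = 37  (first piece 3, then best[4]=22)
best[8] = 44  (first piece 4, then best[4]=22)
best[9] = 45  (first piece 1, then best[8]=44)
best[10] = 52  (first piece 3, then best[7]=37)
best[11] = 59  (first piece 3, then best[8]=44)
One optimal cutting: 4 + 4 + 3 → $59.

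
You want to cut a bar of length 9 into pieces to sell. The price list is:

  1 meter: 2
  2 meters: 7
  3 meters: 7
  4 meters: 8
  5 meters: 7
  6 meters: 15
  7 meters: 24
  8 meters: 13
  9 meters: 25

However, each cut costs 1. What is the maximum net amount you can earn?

Consider every possible first cut. net[k] is the best of p[i]+net[k−i] over all sellable i≤k, charging 1 whenever i<k.
net[1] = 2
net[2] = max(2+2-1, 7+0) = 7
net[3] = max(2+7-1, 7+2-1, 7+0) = 8
net[4] = max(2+8-1, 7+7-1, 7+2-1, 8+0) = 13
net[5] = max(2+13-1, 7+8-1, 7+7-1, 8+2-1, 7+0) = 14
net[6] = max(2+14-1, 7+13-1, 7+8-1, 8+7-1, 7+2-1, 15+0) = 19
net[7] = max(2+19-1, 7+14-1, 7+13-1, …, 15+2-1, 24+0) = 24
net[8] = max(2+24-1, 7+19-1, 7+14-1, …, 24+2-1, 13+0) = 25
net[9] = max(2+25-1, 7+24-1, 7+19-1, …, 13+2-1, 25+0) = 30
One optimal plan: pieces 7 + 2 (1 cut) → 31 − 1 = 30.

30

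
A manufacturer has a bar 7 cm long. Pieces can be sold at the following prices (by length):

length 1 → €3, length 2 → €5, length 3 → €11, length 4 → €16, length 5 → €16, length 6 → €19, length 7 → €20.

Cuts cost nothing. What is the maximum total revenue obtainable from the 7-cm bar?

Consider every possible first cut. best[k] is the best of p[i]+best[k−i] over all sellable i≤k.
best[1] = 3
best[2] = max(3+3, 5+0) = 6
best[3] = max(3+6, 5+3, 11+0) = 11
best[4] = max(3+11, 5+6, 11+3, 16+0) = 16
best[5] = max(3+16, 5+11, 11+6, 16+3, 16+0) = 19
best[6] = max(3+19, 5+16, 11+11, 16+6, 16+3, 19+0) = 22
best[7] = max(3+22, 5+19, 11+16, …, 19+3, 20+0) = 27
One optimal cutting: 4 + 3 → €16 + €11 = €27.

27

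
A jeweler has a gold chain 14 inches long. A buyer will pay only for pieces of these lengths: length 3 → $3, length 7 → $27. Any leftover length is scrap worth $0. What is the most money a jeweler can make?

54

Consider every possible first cut. best[k] is the best of p[i]+best[k−i] over all sellable i≤k.
best[1] = 0
best[2] = 0
best[3] = 3
best[4] = 3
best[5] = 3
best[6] = 6  (first piece 3, then best[3]=3)
best[7] = max(3+3, 27+0) = 27
best[8] = max(3+3, 27+0) = 27
best[9] = max(3+6, 27+0) = 27
best[10] = max(3+27, 27+3) = 30
best[11] = max(3+27, 27+3) = 30
best[12] = max(3+27, 27+3) = 30
best[13] = max(3+30, 27+6) = 33
best[14] = max(3+30, 27+27) = 54
One optimal cutting: 7 + 7 → $54.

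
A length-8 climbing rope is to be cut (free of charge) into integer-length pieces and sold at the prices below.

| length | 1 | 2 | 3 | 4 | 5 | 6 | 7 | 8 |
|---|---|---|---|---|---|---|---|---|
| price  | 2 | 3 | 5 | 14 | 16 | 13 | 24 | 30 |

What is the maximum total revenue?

30

Build r[k] bottom-up: r[k] = max over allowed piece i of (p[i] + r[k−i]).
r[1] = 2
r[2] = 4  (first piece 1, then r[1]=2)
r[3] = 6  (first piece 1, then r[2]=4)
r[4] = 14
r[5] = 16  (first piece 1, then r[4]=14)
r[6] = 18  (first piece 1, then r[5]=16)
r[7] = 24
r[8] = 30
Best is to sell the whole 8-meter piece uncut for €30.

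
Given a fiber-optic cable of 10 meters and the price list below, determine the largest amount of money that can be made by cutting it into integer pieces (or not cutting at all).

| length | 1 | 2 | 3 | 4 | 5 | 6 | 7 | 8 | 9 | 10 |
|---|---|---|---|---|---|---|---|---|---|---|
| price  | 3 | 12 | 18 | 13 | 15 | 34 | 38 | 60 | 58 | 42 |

72

Build v[k] bottom-up: v[k] = max over allowed piece i of (p[i] + v[k−i]).
v[1] = 3
v[2] = 12
v[3] = 18
v[4] = 24  (first piece 2, then v[2]=12)
v[5] = 30  (first piece 2, then v[3]=18)
v[6] = 36  (first piece 2, then v[4]=24)
v[7] = 42  (first piece 2, then v[5]=30)
v[8] = 60
v[9] = 63  (first piece 1, then v[8]=60)
v[10] = 72  (first piece 2, then v[8]=60)
One optimal cutting: 8 + 2 → $60 + $12 = $72.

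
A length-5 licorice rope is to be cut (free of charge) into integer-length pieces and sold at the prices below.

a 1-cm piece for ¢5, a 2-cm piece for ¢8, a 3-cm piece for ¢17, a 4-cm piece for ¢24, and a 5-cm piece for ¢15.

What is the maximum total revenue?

29

Build r[k] bottom-up: r[k] = max over allowed piece i of (p[i] + r[k−i]).
r[1] = 5
r[2] = max(5+5, 8+0) = 10
r[3] = max(5+10, 8+5, 17+0) = 17
r[4] = max(5+17, 8+10, 17+5, 24+0) = 24
r[5] = max(5+24, 8+17, 17+10, 24+5, 15+0) = 29
One optimal cutting: 4 + 1 → ¢24 + ¢5 = ¢29.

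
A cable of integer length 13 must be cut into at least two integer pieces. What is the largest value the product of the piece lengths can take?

108

Define m[k] = max over 1≤i<k of i · max(k−i, m[k−i]); the inner max lets the remainder stay uncut if that's better.
Small cases: m[2]=1, m[3]=2, m[4]=4, m[5]=6.
m[6] = 3*max(3,2) = 3*3 = 9
m[7] = 2*max(5,6) = 2*6 = 12
m[8] = 2*max(6,9) = 2*9 = 18
m[9] = 3*max(6,9) = 3*9 = 27
m[10] = 2*max(8,18) = 2*18 = 36
m[11] = 2*max(9,27) = 2*27 = 54
m[12] = 3*max(9,27) = 3*27 = 81
m[13] = 2*max(11,54) = 2*54 = 108
One optimal split: 3 + 3 + 3 + 2 + 2; product 3*3*3*2*2 = 108.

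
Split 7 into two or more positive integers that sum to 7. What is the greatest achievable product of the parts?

Define g[k] = max over 1≤i<k of i · max(k−i, g[k−i]); the inner max lets the remainder stay uncut if that's better.
g[2] = 1*max(1,0) = 1*1 = 1
g[3] = max(1*2, 2*1) = 2
g[4] = max(1*3, 2*2, 3*1) = 4
g[5] = max(1*4, 2*3, 3*2, 4*1) = 6
g[6] = max(1*6, 2*4, 3*3, 4*2, 5*1) = 9
g[7] = max(1*9, 2*6, 3*4, 4*3, 5*2, 6*1) = 12
One optimal split: 3 + 2 + 2; product 3*2*2 = 12.

12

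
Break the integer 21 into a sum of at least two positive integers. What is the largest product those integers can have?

Define f[k] = max over 1≤i<k of i · max(k−i, f[k−i]); the inner max lets the remainder stay uncut if that's better.
Small cases: f[2]=1, f[3]=2, f[4]=4, f[5]=6, f[6]=9, f[7]=12, f[8]=18, f[9]=27, f[10]=36, f[11]=54, f[12]=81, f[13]=108.
f[14] = 2·max(12,81) = 2·81 = 162
f[15] = 3·max(12,81) = 3·81 = 243
f[16] = 2·max(14,162) = 2·162 = 324
f[17] = 2·max(15,243) = 2·243 = 486
f[18] = 3·max(15,243) = 3·243 = 729
f[19] = 2·max(17,486) = 2·486 = 972
f[20] = 2·max(18,729) = 2·729 = 1458
f[21] = 3·max(18,729) = 3·729 = 2187
One optimal split: 3 + 3 + 3 + 3 + 3 + 3 + 3; product 3·3·3·3·3·3·3 = 2187.

2187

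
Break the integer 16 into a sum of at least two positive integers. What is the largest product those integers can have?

324

Define P[k] = max over 1≤i<k of i · max(k−i, P[k−i]); the inner max lets the remainder stay uncut if that's better.
P[2] = 1*max(1,0) = 1*1 = 1
P[3] = 1*max(2,1) = 1*2 = 2
P[4] = 2*max(2,1) = 2*2 = 4
P[5] = 2*max(3,2) = 2*3 = 6
P[6] = 3*max(3,2) = 3*3 = 9
P[7] = 2*max(5,6) = 2*6 = 12
P[8] = 2*max(6,9) = 2*9 = 18
P[9] = 3*max(6,9) = 3*9 = 27
P[10] = 2*max(8,18) = 2*18 = 36
P[11] = 2*max(9,27) = 2*27 = 54
P[12] = 3*max(9,27) = 3*27 = 81
P[13] = 2*max(11,54) = 2*54 = 108
P[14] = 2*max(12,81) = 2*81 = 162
P[15] = 3*max(12,81) = 3*81 = 243
P[16] = 2*max(14,162) = 2*162 = 324
One optimal split: 3 + 3 + 3 + 3 + 2 + 2; product 3*3*3*3*2*2 = 324.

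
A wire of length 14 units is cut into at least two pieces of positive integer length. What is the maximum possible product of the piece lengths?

Define f[k] = max over 1≤i<k of i · max(k−i, f[k−i]); the inner max lets the remainder stay uncut if that's better.
f[2] = 1·max(1,0) = 1·1 = 1
f[3] = max(1·2, 2·1) = 2
f[4] = max(1·3, 2·2, 3·1) = 4
f[5] = max(1·4, 2·3, 3·2, 4·1) = 6
f[6] = max(1·6, 2·4, 3·3, 4·2, 5·1) = 9
f[7] = max(1·9, 2·6, 3·4, 4·3, 5·2, 6·1) = 12
f[8] = max(1·12, 2·9, 3·6, …, 6·2, 7·1) = 18
f[9] = max(1·18, 2·12, 3·9, …, 7·2, 8·1) = 27
f[10] = max(1·27, 2·18, 3·12, …, 8·2, 9·1) = 36
f[11] = max(1·36, 2·27, 3·18, …, 9·2, 10·1) = 54
f[12] = max(1·54, 2·36, 3·27, …, 10·2, 11·1) = 81
f[13] = max(1·81, 2·54, 3·36, …, 11·2, 12·1) = 108
f[14] = max(1·108, 2·81, 3·54, …, 12·2, 13·1) = 162
One optimal split: 3 + 3 + 3 + 3 + 2; product 3·3·3·3·2 = 162.

162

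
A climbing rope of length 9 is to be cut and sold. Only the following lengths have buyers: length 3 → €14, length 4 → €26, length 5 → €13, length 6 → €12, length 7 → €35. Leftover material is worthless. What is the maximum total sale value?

52

Consider every possible first cut. f[k] is the best of p[i]+f[k−i] over all sellable i≤k.
f[1] = 0
f[2] = 0
f[3] = 14
f[4] = 26
f[5] = 26
f[6] = 28  (first piece 3, then f[3]=14)
f[7] = 40  (first piece 3, then f[4]=26)
f[8] = 52  (first piece 4, then f[4]=26)
f[9] = 52
One optimal cutting: pieces 4 + 4 with 1 meter of scrap → €52.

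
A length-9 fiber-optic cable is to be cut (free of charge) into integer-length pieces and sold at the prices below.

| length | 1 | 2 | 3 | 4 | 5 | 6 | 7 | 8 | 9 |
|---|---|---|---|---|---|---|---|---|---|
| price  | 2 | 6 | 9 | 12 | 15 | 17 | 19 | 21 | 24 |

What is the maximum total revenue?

27

Consider every possible first cut. v[k] is the best of p[i]+v[k−i] over all sellable i≤k.
v[1] = 2
v[2] = max(2+2, 6+0) = 6
v[3] = max(2+6, 6+2, 9+0) = 9
v[4] = max(2+9, 6+6, 9+2, 12+0) = 12
v[5] = max(2+12, 6+9, 9+6, 12+2, 15+0) = 15
v[6] = max(2+15, 6+12, 9+9, 12+6, 15+2, 17+0) = 18
v[7] = max(2+18, 6+15, 9+12, …, 17+2, 19+0) = 21
v[8] = max(2+21, 6+18, 9+15, …, 19+2, 21+0) = 24
v[9] = max(2+24, 6+21, 9+18, …, 21+2, 24+0) = 27
One optimal cutting: 3 + 2 + 2 + 2 → $9 + $6 + $6 + $6 = $27.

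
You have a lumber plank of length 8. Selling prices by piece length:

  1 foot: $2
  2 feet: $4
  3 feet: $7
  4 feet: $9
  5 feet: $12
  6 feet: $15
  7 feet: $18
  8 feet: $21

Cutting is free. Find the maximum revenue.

Let v[k] be the best obtainable value from length k. For each k, try every first piece i and keep the best of price[i] + v[k−i].
v[1] = 2
v[2] = 4  (first piece 1, then v[1]=2)
v[3] = 7
v[4] = 9  (first piece 1, then v[3]=7)
v[5] = 12
v[6] = 15
v[7] = 18
v[8] = 21
Best is to sell the whole 8-foot piece uncut for $21.

21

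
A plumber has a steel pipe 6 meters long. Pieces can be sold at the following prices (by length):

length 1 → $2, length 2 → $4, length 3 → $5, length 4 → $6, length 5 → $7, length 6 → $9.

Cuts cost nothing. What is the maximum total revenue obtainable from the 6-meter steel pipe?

Build r[k] bottom-up: r[k] = max over allowed piece i of (p[i] + r[k−i]).
r[1] = 2
r[2] = 4  (first piece 1, then r[1]=2)
r[3] = 6  (first piece 1, then r[2]=4)
r[4] = 8  (first piece 1, then r[3]=6)
r[5] = 10  (first piece 1, then r[4]=8)
r[6] = 12  (first piece 1, then r[5]=10)
One optimal cutting: 1 + 1 + 1 + 1 + 1 + 1 → $2 + $2 + $2 + $2 + $2 + $2 = $12.

12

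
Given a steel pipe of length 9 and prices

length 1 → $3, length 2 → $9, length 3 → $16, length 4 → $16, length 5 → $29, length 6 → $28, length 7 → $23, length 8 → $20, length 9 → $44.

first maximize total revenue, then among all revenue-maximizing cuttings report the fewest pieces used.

3

Build r[k] bottom-up: r[k] = max over allowed piece i of (p[i] + r[k−i]).
r[1] = 3
r[2] = max(3+3, 9+0) = 9
r[3] = max(3+9, 9+3, 16+0) = 16
r[4] = max(3+16, 9+9, 16+3, 16+0) = 19
r[5] = max(3+19, 9+16, 16+9, 16+3, 29+0) = 29
r[6] = max(3+29, 9+19, 16+16, 16+9, 29+3, 28+0) = 32
r[7] = max(3+32, 9+29, 16+19, …, 28+3, 23+0) = 38
r[8] = max(3+38, 9+32, 16+29, …, 23+3, 20+0) = 45
r[9] = max(3+45, 9+38, 16+32, …, 20+3, 44+0) = 48
Maximum revenue is $48.
Now minimize piece count subject to staying optimal: for each k, pieces[k] = 1 + min over i with p[i]+r[k−i]=r[k] of pieces[k−i].
pieces[6] = 2
pieces[7] = 2
pieces[8] = 2
pieces[9] = 3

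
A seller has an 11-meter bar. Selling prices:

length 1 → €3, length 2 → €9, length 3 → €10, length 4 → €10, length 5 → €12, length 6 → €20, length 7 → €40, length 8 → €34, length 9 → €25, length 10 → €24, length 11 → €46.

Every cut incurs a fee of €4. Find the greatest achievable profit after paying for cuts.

50

Let v[k] be the best obtainable value from length k. For each k, try every first piece i and keep the best of price[i] + v[k−i] minus the 4 cut fee when i<k.
v[1] = 3
v[2] = 9
v[3] = 10
v[4] = 14  (first piece 2, then v[2]=9)
v[5] = 15  (first piece 2, then v[3]=10)
v[6] = 20
v[7] = 40
v[8] = 39  (first piece 1, then v[7]=40)
v[9] = 45  (first piece 2, then v[7]=40)
v[10] = 46  (first piece 3, then v[7]=40)
v[11] = 50  (first piece 2, then v[9]=45)
One optimal plan: pieces 7 + 2 + 2 (2 cuts) → €58 − €8 = €50.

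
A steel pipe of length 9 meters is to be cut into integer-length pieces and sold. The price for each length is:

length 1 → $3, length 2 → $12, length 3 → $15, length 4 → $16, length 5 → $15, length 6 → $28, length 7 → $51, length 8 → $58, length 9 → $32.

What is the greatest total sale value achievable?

Consider every possible first cut. v[k] is the best of p[i]+v[k−i] over all sellable i≤k.
v[1] = 3
v[2] = max(3+3, 12+0) = 12
v[3] = max(3+12, 12+3, 15+0) = 15
v[4] = max(3+15, 12+12, 15+3, 16+0) = 24
v[5] = max(3+24, 12+15, 15+12, 16+3, 15+0) = 27
v[6] = max(3+27, 12+24, 15+15, 16+12, 15+3, 28+0) = 36
v[7] = max(3+36, 12+27, 15+24, …, 28+3, 51+0) = 51
v[8] = max(3+51, 12+36, 15+27, …, 51+3, 58+0) = 58
v[9] = max(3+58, 12+51, 15+36, …, 58+3, 32+0) = 63
One optimal cutting: 7 + 2 → $51 + $12 = $63.

63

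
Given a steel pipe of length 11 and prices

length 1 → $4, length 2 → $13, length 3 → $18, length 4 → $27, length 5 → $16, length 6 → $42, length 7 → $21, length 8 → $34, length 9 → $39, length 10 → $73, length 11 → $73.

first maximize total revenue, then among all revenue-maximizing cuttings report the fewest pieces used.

2

Consider every possible first cut. r[k] is the best of p[i]+r[k−i] over all sellable i≤k.
r[1] = 4
r[2] = 13
r[3] = 18
r[4] = 27
r[5] = 31  (first piece 1, then r[4]=27)
r[6] = 42
r[7] = 46  (first piece 1, then r[6]=42)
r[8] = 55  (first piece 2, then r[6]=42)
r[9] = 60  (first piece 3, then r[6]=42)
r[10] = 73
r[11] = 77  (first piece 1, then r[10]=73)
Maximum revenue is $77.
Now minimize piece count subject to staying optimal: for each k, pieces[k] = 1 + min over i with p[i]+r[k−i]=r[k] of pieces[k−i].
pieces[8] = 2
pieces[9] = 2
pieces[10] = 1
pieces[11] = 2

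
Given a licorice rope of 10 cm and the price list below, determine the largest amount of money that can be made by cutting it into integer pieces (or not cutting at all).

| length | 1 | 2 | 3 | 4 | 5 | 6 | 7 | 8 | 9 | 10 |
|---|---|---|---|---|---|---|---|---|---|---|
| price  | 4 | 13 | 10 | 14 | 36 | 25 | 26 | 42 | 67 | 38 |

Consider every possible first cut. best[k] is the best of p[i]+best[k−i] over all sellable i≤k.
best[1] = 4
best[2] = 13
best[3] = 17  (first piece 1, then best[2]=13)
best[4] = 26  (first piece 2, then best[2]=13)
best[5] = 36
best[6] = 40  (first piece 1, then best[5]=36)
best[7] = 49  (first piece 2, then best[5]=36)
best[8] = 53  (first piece 1, then best[7]=49)
best[9] = 67
best[10] = 72  (first piece 5, then best[5]=36)
One optimal cutting: 5 + 5 → ¢36 + ¢36 = ¢72.

72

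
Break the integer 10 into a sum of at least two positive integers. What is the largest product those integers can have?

Define f[k] = max over 1≤i<k of i · max(k−i, f[k−i]); the inner max lets the remainder stay uncut if that's better.
f[2] = 1×max(1,0) = 1×1 = 1
f[3] = max(1×2, 2×1) = 2
f[4] = max(1×3, 2×2, 3×1) = 4
f[5] = max(1×4, 2×3, 3×2, 4×1) = 6
f[6] = max(1×6, 2×4, 3×3, 4×2, 5×1) = 9
f[7] = max(1×9, 2×6, 3×4, 4×3, 5×2, 6×1) = 12
f[8] = max(1×12, 2×9, 3×6, …, 6×2, 7×1) = 18
f[9] = max(1×18, 2×12, 3×9, …, 7×2, 8×1) = 27
f[10] = max(1×27, 2×18, 3×12, …, 8×2, 9×1) = 36
One optimal split: 3 + 3 + 2 + 2; product 3×3×2×2 = 36.

36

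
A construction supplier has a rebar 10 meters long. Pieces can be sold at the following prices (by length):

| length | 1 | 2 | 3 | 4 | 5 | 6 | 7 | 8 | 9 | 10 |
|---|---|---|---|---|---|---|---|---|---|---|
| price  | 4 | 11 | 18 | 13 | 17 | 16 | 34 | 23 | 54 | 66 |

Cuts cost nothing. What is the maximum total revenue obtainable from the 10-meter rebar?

Build v[k] bottom-up: v[k] = max over allowed piece i of (p[i] + v[k−i]).
v[1] = 4
v[2] = max(4+4, 11+0) = 11
v[3] = max(4+11, 11+4, 18+0) = 18
v[4] = max(4+18, 11+11, 18+4, 13+0) = 22
v[5] = max(4+22, 11+18, 18+11, 13+4, 17+0) = 29
v[6] = max(4+29, 11+22, 18+18, 13+11, 17+4, 16+0) = 36
v[7] = max(4+36, 11+29, 18+22, …, 16+4, 34+0) = 40
v[8] = max(4+40, 11+36, 18+29, …, 34+4, 23+0) = 47
v[9] = max(4+47, 11+40, 18+36, …, 23+4, 54+0) = 54
v[10] = max(4+54, 11+47, 18+40, …, 54+4, 66+0) = 66
Best is to sell the whole 10-meter piece uncut for ₹66.

66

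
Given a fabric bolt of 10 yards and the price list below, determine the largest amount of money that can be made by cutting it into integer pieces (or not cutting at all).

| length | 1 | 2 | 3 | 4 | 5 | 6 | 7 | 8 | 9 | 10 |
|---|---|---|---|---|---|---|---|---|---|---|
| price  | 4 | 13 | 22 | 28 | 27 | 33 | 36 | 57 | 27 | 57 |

72

Let v[k] be the best obtainable value from length k. For each k, try every first piece i and keep the best of price[i] + v[k−i].
v[1] = 4
v[2] = max(4+4, 13+0) = 13
v[3] = max(4+13, 13+4, 22+0) = 22
v[4] = max(4+22, 13+13, 22+4, 28+0) = 28
v[5] = max(4+28, 13+22, 22+13, 28+4, 27+0) = 35
v[6] = max(4+35, 13+28, 22+22, 28+13, 27+4, 33+0) = 44
v[7] = max(4+44, 13+35, 22+28, …, 33+4, 36+0) = 50
v[8] = max(4+50, 13+44, 22+35, …, 36+4, 57+0) = 57
v[9] = max(4+57, 13+50, 22+44, …, 57+4, 27+0) = 66
v[10] = max(4+66, 13+57, 22+50, …, 27+4, 57+0) = 72
One optimal cutting: 4 + 3 + 3 → $28 + $22 + $22 = $72.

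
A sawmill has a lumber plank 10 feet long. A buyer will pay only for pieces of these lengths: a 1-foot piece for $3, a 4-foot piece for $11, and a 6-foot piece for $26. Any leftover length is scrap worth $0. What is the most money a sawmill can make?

Build f[k] bottom-up: f[k] = max over allowed piece i of (p[i] + f[k−i]).
f[1] = 3
f[2] = 6  (first piece 1, then f[1]=3)
f[3] = 9  (first piece 1, then f[2]=6)
f[4] = 12  (first piece 1, then f[3]=9)
f[5] = 15  (first piece 1, then f[4]=12)
f[6] = 26
f[7] = 29  (first piece 1, then f[6]=26)
f[8] = 32  (first piece 1, then f[7]=29)
f[9] = 35  (first piece 1, then f[8]=32)
f[10] = 38  (first piece 1, then f[9]=35)
One optimal cutting: 6 + 1 + 1 + 1 + 1 → $38.

38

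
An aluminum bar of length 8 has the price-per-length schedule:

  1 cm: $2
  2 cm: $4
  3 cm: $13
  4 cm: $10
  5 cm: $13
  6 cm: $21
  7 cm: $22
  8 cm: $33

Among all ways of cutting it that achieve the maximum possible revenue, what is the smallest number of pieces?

1

Let r[k] be the best obtainable value from length k. For each k, try every first piece i and keep the best of price[i] + r[k−i].
r[1] = 2
r[2] = 4  (first piece 1, then r[1]=2)
r[3] = 13
r[4] = 15  (first piece 1, then r[3]=13)
r[5] = 17  (first piece 1, then r[4]=15)
r[6] = 26  (first piece 3, then r[3]=13)
r[7] = 28  (first piece 1, then r[6]=26)
r[8] = 33
Maximum revenue is $33.
Now minimize piece count subject to staying optimal: for each k, pieces[k] = 1 + min over i with p[i]+r[k−i]=r[k] of pieces[k−i].
pieces[5] = 2
pieces[6] = 2
pieces[7] = 3
pieces[8] = 1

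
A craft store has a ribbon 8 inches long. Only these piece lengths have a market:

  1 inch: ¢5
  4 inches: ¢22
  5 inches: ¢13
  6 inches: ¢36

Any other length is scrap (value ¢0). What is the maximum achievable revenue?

46

Build f[k] bottom-up: f[k] = max over allowed piece i of (p[i] + f[k−i]).
f[1] = 5
f[2] = 10  (first piece 1, then f[1]=5)
f[3] = 15  (first piece 1, then f[2]=10)
f[4] = max(5+15, 22+0) = 22
f[5] = max(5+22, 22+5, 13+0) = 27
f[6] = max(5+27, 22+10, 13+5, 36+0) = 36
f[7] = max(5+36, 22+15, 13+10, 36+5) = 41
f[8] = max(5+41, 22+22, 13+15, 36+10) = 46
One optimal cutting: 6 + 1 + 1 → ¢46.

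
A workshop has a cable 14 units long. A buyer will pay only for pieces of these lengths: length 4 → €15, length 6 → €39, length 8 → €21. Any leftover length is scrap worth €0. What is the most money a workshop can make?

78

Let r[k] be the best obtainable value from length k. For each k, try every first piece i and keep the best of price[i] + r[k−i].
r[1] = 0
r[2] = 0
r[3] = 0
r[4] = 15
r[5] = 15
r[6] = 39
r[7] = 39
r[8] = 39
r[9] = 39
r[10] = 54  (first piece 4, then r[6]=39)
r[11] = 54
r[12] = 78  (first piece 6, then r[6]=39)
r[13] = 78
r[14] = 78
One optimal cutting: pieces 6 + 6 with 2 units of scrap → €78.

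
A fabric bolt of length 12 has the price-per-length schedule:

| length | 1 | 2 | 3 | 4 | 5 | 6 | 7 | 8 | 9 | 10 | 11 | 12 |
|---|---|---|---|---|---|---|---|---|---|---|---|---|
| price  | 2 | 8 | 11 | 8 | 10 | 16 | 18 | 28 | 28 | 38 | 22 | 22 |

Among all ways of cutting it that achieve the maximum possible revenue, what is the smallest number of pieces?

Build r[k] bottom-up: r[k] = max over allowed piece i of (p[i] + r[k−i]).
r[1] = 2
r[2] = max(2+2, 8+0) = 8
r[3] = max(2+8, 8+2, 11+0) = 11
r[4] = max(2+11, 8+8, 11+2, 8+0) = 16
r[5] = max(2+16, 8+11, 11+8, 8+2, 10+0) = 19
r[6] = max(2+19, 8+16, 11+11, 8+8, 10+2, 16+0) = 24
r[7] = max(2+24, 8+19, 11+16, …, 16+2, 18+0) = 27
r[8] = max(2+27, 8+24, 11+19, …, 18+2, 28+0) = 32
r[9] = max(2+32, 8+27, 11+24, …, 28+2, 28+0) = 35
r[10] = max(2+35, 8+32, 11+27, …, 28+2, 38+0) = 40
r[11] = max(2+40, 8+35, 11+32, …, 38+2, 22+0) = 43
r[12] = max(2+43, 8+40, 11+35, …, 22+2, 22+0) = 48
Maximum revenue is $48.
Now minimize piece count subject to staying optimal: for each k, pieces[k] = 1 + min over i with p[i]+r[k−i]=r[k] of pieces[k−i].
pieces[9] = 4
pieces[10] = 5
pieces[11] = 5
pieces[12] = 6

6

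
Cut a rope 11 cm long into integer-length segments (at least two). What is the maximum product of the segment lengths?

Define f[k] = max over 1≤i<k of i · max(k−i, f[k−i]); the inner max lets the remainder stay uncut if that's better.
f[2] = 1*max(1,0) = 1*1 = 1
f[3] = max(1*2, 2*1) = 2
f[4] = max(1*3, 2*2, 3*1) = 4
f[5] = max(1*4, 2*3, 3*2, 4*1) = 6
f[6] = max(1*6, 2*4, 3*3, 4*2, 5*1) = 9
f[7] = max(1*9, 2*6, 3*4, 4*3, 5*2, 6*1) = 12
f[8] = max(1*12, 2*9, 3*6, …, 6*2, 7*1) = 18
f[9] = max(1*18, 2*12, 3*9, …, 7*2, 8*1) = 27
f[10] = max(1*27, 2*18, 3*12, …, 8*2, 9*1) = 36
f[11] = max(1*36, 2*27, 3*18, …, 9*2, 10*1) = 54
One optimal split: 3 + 3 + 3 + 2; product 3*3*3*2 = 54.

54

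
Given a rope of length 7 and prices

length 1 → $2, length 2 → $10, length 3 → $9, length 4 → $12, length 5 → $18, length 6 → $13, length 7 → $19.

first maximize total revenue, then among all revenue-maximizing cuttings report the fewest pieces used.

4

Let r[k] be the best obtainable value from length k. For each k, try every first piece i and keep the best of price[i] + r[k−i].
r[1] = 2
r[2] = 10
r[3] = 12  (first piece 1, then r[2]=10)
r[4] = 20  (first piece 2, then r[2]=10)
r[5] = 22  (first piece 1, then r[4]=20)
r[6] = 30  (first piece 2, then r[4]=20)
r[7] = 32  (first piece 1, then r[6]=30)
Maximum revenue is $32.
Now minimize piece count subject to staying optimal: for each k, pieces[k] = 1 + min over i with p[i]+r[k−i]=r[k] of pieces[k−i].
pieces[4] = 2
pieces[5] = 3
pieces[6] = 3
pieces[7] = 4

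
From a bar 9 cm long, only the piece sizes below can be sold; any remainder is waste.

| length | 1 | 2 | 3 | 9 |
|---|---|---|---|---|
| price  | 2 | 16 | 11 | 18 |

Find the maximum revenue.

66

Build f[k] bottom-up: f[k] = max over allowed piece i of (p[i] + f[k−i]).
f[1] = 2
f[2] = 16
f[3] = 18  (first piece 1, then f[2]=16)
f[4] = 32  (first piece 2, then f[2]=16)
f[5] = 34  (first piece 1, then f[4]=32)
f[6] = 48  (first piece 2, then f[4]=32)
f[7] = 50  (first piece 1, then f[6]=48)
f[8] = 64  (first piece 2, then f[6]=48)
f[9] = 66  (first piece 1, then f[8]=64)
One optimal cutting: 2 + 2 + 2 + 2 + 1 → 66.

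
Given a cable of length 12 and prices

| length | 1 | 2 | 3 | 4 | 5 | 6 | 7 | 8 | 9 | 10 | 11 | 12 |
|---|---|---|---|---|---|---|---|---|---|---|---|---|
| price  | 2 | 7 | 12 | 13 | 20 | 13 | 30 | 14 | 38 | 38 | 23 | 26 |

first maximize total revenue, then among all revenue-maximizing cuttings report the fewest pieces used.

2

Build r[k] bottom-up: r[k] = max over allowed piece i of (p[i] + r[k−i]).
r[1] = 2
r[2] = 7
r[3] = 12
r[4] = 14  (first piece 1, then r[3]=12)
r[5] = 20
r[6] = 24  (first piece 3, then r[3]=12)
r[7] = 30
r[8] = 32  (first piece 1, then r[7]=30)
r[9] = 38
r[10] = 42  (first piece 3, then r[7]=30)
r[11] = 45  (first piece 2, then r[9]=38)
r[12] = 50  (first piece 3, then r[9]=38)
Maximum revenue is $50.
Now minimize piece count subject to staying optimal: for each k, pieces[k] = 1 + min over i with p[i]+r[k−i]=r[k] of pieces[k−i].
pieces[9] = 1
pieces[10] = 2
pieces[11] = 2
pieces[12] = 2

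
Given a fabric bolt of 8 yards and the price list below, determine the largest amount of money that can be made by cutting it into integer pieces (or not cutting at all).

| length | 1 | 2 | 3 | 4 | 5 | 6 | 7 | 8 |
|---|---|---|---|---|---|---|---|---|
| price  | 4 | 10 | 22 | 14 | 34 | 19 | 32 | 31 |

56

Let r[k] be the best obtainable value from length k. For each k, try every first piece i and keep the best of price[i] + r[k−i].
r[1] = 4
r[2] = max(4+4, 10+0) = 10
r[3] = max(4+10, 10+4, 22+0) = 22
r[4] = max(4+22, 10+10, 22+4, 14+0) = 26
r[5] = max(4+26, 10+22, 22+10, 14+4, 34+0) = 34
r[6] = max(4+34, 10+26, 22+22, 14+10, 34+4, 19+0) = 44
r[7] = max(4+44, 10+34, 22+26, …, 19+4, 32+0) = 48
r[8] = max(4+48, 10+44, 22+34, …, 32+4, 31+0) = 56
One optimal cutting: 5 + 3 → $34 + $22 = $56.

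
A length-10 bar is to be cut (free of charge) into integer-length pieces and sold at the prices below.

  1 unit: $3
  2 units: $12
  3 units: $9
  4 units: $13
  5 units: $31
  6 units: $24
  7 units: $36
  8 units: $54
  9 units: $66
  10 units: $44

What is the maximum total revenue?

Build best[k] bottom-up: best[k] = max over allowed piece i of (p[i] + best[k−i]).
best[1] = 3
best[2] = max(3+3, 12+0) = 12
best[3] = max(3+12, 12+3, 9+0) = 15
best[4] = max(3+15, 12+12, 9+3, 13+0) = 24
best[5] = max(3+24, 12+15, 9+12, 13+3, 31+0) = 31
best[6] = max(3+31, 12+24, 9+15, 13+12, 31+3, 24+0) = 36
best[7] = max(3+36, 12+31, 9+24, …, 24+3, 36+0) = 43
best[8] = max(3+43, 12+36, 9+31, …, 36+3, 54+0) = 54
best[9] = max(3+54, 12+43, 9+36, …, 54+3, 66+0) = 66
best[10] = max(3+66, 12+54, 9+43, …, 66+3, 44+0) = 69
One optimal cutting: 9 + 1 → $66 + $3 = $69.

69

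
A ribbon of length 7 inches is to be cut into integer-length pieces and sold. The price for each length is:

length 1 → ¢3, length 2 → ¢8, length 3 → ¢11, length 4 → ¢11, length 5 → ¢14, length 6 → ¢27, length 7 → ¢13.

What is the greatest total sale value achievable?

Build v[k] bottom-up: v[k] = max over allowed piece i of (p[i] + v[k−i]).
v[1] = 3
v[2] = 8
v[3] = 11  (first piece 1, then v[2]=8)
v[4] = 16  (first piece 2, then v[2]=8)
v[5] = 19  (first piece 1, then v[4]=16)
v[6] = 27
v[7] = 30  (first piece 1, then v[6]=27)
One optimal cutting: 6 + 1 → ¢27 + ¢3 = ¢30.

30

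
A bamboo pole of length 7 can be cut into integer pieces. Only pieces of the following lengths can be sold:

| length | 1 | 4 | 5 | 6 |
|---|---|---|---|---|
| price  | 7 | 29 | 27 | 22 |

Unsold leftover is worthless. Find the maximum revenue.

Consider every possible first cut. r[k] is the best of p[i]+r[k−i] over all sellable i≤k.
r[1] = 7
r[2] = 14  (first piece 1, then r[1]=7)
r[3] = 21  (first piece 1, then r[2]=14)
r[4] = 29
r[5] = 36  (first piece 1, then r[4]=29)
r[6] = 43  (first piece 1, then r[5]=36)
r[7] = 50  (first piece 1, then r[6]=43)
One optimal cutting: 4 + 1 + 1 + 1 → $50.

50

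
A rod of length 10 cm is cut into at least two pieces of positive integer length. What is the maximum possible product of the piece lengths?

Define m[k] = max over 1≤i<k of i · max(k−i, m[k−i]); the inner max lets the remainder stay uncut if that's better.
m[2] = 1·max(1,0) = 1·1 = 1
m[3] = 1·max(2,1) = 1·2 = 2
m[4] = 2·max(2,1) = 2·2 = 4
m[5] = 2·max(3,2) = 2·3 = 6
m[6] = 3·max(3,2) = 3·3 = 9
m[7] = 2·max(5,6) = 2·6 = 12
m[8] = 2·max(6,9) = 2·9 = 18
m[9] = 3·max(6,9) = 3·9 = 27
m[10] = 2·max(8,18) = 2·18 = 36
One optimal split: 3 + 3 + 2 + 2; product 3·3·2·2 = 36.

36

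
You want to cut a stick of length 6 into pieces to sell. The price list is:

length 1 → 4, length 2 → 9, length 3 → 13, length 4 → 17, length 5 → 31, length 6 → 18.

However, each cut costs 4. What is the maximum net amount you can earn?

Build net[k] bottom-up: net[k] = max over allowed piece i of (p[i] + net[k−i]) − 4 per cut.
net[1] = 4
net[2] = 9
net[3] = 13
net[4] = 17
net[5] = 31
net[6] = 31  (first piece 1, then net[5]=31)
One optimal plan: pieces 5 + 1 (1 cut) → 35 − 4 = 31.

31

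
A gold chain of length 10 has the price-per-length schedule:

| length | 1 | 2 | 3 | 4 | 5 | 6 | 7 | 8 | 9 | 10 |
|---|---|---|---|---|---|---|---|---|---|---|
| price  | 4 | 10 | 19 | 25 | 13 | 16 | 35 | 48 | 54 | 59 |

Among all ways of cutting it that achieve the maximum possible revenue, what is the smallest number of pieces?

3

Let r[k] be the best obtainable value from length k. For each k, try every first piece i and keep the best of price[i] + r[k−i].
r[1] = 4
r[2] = 10
r[3] = 19
r[4] = 25
r[5] = 29  (first piece 1, then r[4]=25)
r[6] = 38  (first piece 3, then r[3]=19)
r[7] = 44  (first piece 3, then r[4]=25)
r[8] = 50  (first piece 4, then r[4]=25)
r[9] = 57  (first piece 3, then r[6]=38)
r[10] = 63  (first piece 3, then r[7]=44)
Maximum revenue is $63.
Now minimize piece count subject to staying optimal: for each k, pieces[k] = 1 + min over i with p[i]+r[k−i]=r[k] of pieces[k−i].
pieces[7] = 2
pieces[8] = 2
pieces[9] = 3
pieces[10] = 3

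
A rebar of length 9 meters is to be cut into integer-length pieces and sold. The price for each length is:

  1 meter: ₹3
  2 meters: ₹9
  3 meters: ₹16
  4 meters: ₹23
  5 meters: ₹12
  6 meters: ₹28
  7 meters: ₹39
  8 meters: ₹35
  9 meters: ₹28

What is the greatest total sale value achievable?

49

Build r[k] bottom-up: r[k] = max over allowed piece i of (p[i] + r[k−i]).
r[1] = 3
r[2] = 9
r[3] = 16
r[4] = 23
r[5] = 26  (first piece 1, then r[4]=23)
r[6] = 32  (first piece 2, then r[4]=23)
r[7] = 39  (first piece 3, then r[4]=23)
r[8] = 46  (first piece 4, then r[4]=23)
r[9] = 49  (first piece 1, then r[8]=46)
One optimal cutting: 4 + 4 + 1 → ₹23 + ₹23 + ₹3 = ₹49.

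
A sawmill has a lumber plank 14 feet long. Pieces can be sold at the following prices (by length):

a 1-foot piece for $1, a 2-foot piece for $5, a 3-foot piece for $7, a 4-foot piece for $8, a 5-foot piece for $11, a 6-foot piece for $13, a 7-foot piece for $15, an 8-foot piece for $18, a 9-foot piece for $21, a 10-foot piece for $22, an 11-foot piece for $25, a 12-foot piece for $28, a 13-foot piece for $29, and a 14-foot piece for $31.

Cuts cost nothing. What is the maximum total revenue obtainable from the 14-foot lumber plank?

35

Consider every possible first cut. best[k] is the best of p[i]+best[k−i] over all sellable i≤k.
best[1] = 1
best[2] = 5
best[3] = 7
best[4] = 10  (first piece 2, then best[2]=5)
best[5] = 12  (first piece 2, then best[3]=7)
best[6] = 15  (first piece 2, then best[4]=10)
best[7] = 17  (first piece 2, then best[5]=12)
best[8] = 20  (first piece 2, then best[6]=15)
best[9] = 22  (first piece 2, then best[7]=17)
best[10] = 25  (first piece 2, then best[8]=20)
best[11] = 27  (first piece 2, then best[9]=22)
best[12] = 30  (first piece 2, then best[10]=25)
best[13] = 32  (first piece 2, then best[11]=27)
best[14] = 35  (first piece 2, then best[12]=30)
One optimal cutting: 2 + 2 + 2 + 2 + 2 + 2 + 2 → $5 + $5 + $5 + $5 + $5 + $5 + $5 = $35.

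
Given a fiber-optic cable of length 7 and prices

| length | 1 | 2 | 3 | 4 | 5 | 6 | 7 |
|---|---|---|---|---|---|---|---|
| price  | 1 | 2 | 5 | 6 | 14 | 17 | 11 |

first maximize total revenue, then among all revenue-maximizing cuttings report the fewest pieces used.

Build r[k] bottom-up: r[k] = max over allowed piece i of (p[i] + r[k−i]).
r[1] = 1
r[2] = 2  (first piece 1, then r[1]=1)
r[3] = 5
r[4] = 6  (first piece 1, then r[3]=5)
r[5] = 14
r[6] = 17
r[7] = 18  (first piece 1, then r[6]=17)
Maximum revenue is $18.
Now minimize piece count subject to staying optimal: for each k, pieces[k] = 1 + min over i with p[i]+r[k−i]=r[k] of pieces[k−i].
pieces[4] = 1
pieces[5] = 1
pieces[6] = 1
pieces[7] = 2

2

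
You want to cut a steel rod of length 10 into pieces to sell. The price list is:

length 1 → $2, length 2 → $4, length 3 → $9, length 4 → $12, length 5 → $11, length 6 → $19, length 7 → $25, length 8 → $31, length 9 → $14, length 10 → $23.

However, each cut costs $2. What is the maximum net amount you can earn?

Consider every possible first cut. v[k] is the best of p[i]+v[k−i] over all sellable i≤k, charging 2 whenever i<k.
v[1] = 2
v[2] = max(2+2-2, 4+0) = 4
v[3] = max(2+4-2, 4+2-2, 9+0) = 9
v[4] = max(2+9-2, 4+4-2, 9+2-2, 12+0) = 12
v[5] = max(2+12-2, 4+9-2, 9+4-2, 12+2-2, 11+0) = 12
v[6] = max(2+12-2, 4+12-2, 9+9-2, 12+4-2, 11+2-2, 19+0) = 19
v[7] = max(2+19-2, 4+12-2, 9+12-2, …, 19+2-2, 25+0) = 25
v[8] = max(2+25-2, 4+19-2, 9+12-2, …, 25+2-2, 31+0) = 31
v[9] = max(2+31-2, 4+25-2, 9+19-2, …, 31+2-2, 14+0) = 31
v[10] = max(2+31-2, 4+31-2, 9+25-2, …, 14+2-2, 23+0) = 33
One optimal plan: pieces 8 + 2 (1 cut) → $35 − $2 = $33.

33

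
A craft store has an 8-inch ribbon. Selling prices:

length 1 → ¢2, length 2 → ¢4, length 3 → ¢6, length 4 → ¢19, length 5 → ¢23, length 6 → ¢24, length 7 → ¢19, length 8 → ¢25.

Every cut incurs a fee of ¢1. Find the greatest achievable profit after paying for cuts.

37

Build v[k] bottom-up: v[k] = max over allowed piece i of (p[i] + v[k−i]) − 1 per cut.
v[1] = 2
v[2] = max(2+2-1, 4+0) = 4
v[3] = max(2+4-1, 4+2-1, 6+0) = 6
v[4] = max(2+6-1, 4+4-1, 6+2-1, 19+0) = 19
v[5] = max(2+19-1, 4+6-1, 6+4-1, 19+2-1, 23+0) = 23
v[6] = max(2+23-1, 4+19-1, 6+6-1, 19+4-1, 23+2-1, 24+0) = 24
v[7] = max(2+24-1, 4+23-1, 6+19-1, …, 24+2-1, 19+0) = 26
v[8] = max(2+26-1, 4+24-1, 6+23-1, …, 19+2-1, 25+0) = 37
One optimal plan: pieces 4 + 4 (1 cut) → ¢38 − ¢1 = ¢37.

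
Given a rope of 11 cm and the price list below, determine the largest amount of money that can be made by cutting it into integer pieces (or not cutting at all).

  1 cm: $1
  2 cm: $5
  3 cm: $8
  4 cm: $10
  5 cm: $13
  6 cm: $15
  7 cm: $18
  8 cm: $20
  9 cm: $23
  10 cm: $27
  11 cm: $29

Consider every possible first cut. v[k] is the best of p[i]+v[k−i] over all sellable i≤k.
v[1] = 1
v[2] = max(1+1, 5+0) = 5
v[3] = max(1+5, 5+1, 8+0) = 8
v[4] = max(1+8, 5+5, 8+1, 10+0) = 10
v[5] = max(1+10, 5+8, 8+5, 10+1, 13+0) = 13
v[6] = max(1+13, 5+10, 8+8, 10+5, 13+1, 15+0) = 16
v[7] = max(1+16, 5+13, 8+10, …, 15+1, 18+0) = 18
v[8] = max(1+18, 5+16, 8+13, …, 18+1, 20+0) = 21
v[9] = max(1+21, 5+18, 8+16, …, 20+1, 23+0) = 24
v[10] = max(1+24, 5+21, 8+18, …, 23+1, 27+0) = 27
v[11] = max(1+27, 5+24, 8+21, …, 27+1, 29+0) = 29
One optimal cutting: 3 + 3 + 3 + 2 → $8 + $8 + $8 + $5 = $29.

29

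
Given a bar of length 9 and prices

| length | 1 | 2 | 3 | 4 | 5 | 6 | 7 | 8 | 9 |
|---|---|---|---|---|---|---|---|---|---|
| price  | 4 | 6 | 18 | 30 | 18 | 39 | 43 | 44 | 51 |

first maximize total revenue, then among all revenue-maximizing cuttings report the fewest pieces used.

3

Build r[k] bottom-up: r[k] = max over allowed piece i of (p[i] + r[k−i]).
r[1] = 4
r[2] = max(4+4, 6+0) = 8
r[3] = max(4+8, 6+4, 18+0) = 18
r[4] = max(4+18, 6+8, 18+4, 30+0) = 30
r[5] = max(4+30, 6+18, 18+8, 30+4, 18+0) = 34
r[6] = max(4+34, 6+30, 18+18, 30+8, 18+4, 39+0) = 39
r[7] = max(4+39, 6+34, 18+30, …, 39+4, 43+0) = 48
r[8] = max(4+48, 6+39, 18+34, …, 43+4, 44+0) = 60
r[9] = max(4+60, 6+48, 18+39, …, 44+4, 51+0) = 64
Maximum revenue is 64.
Now minimize piece count subject to staying optimal: for each k, pieces[k] = 1 + min over i with p[i]+r[k−i]=r[k] of pieces[k−i].
pieces[6] = 1
pieces[7] = 2
pieces[8] = 2
pieces[9] = 3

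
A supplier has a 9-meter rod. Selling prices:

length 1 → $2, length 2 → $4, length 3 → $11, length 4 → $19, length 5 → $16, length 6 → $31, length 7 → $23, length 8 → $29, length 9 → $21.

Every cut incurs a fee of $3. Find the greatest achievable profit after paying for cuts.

Build v[k] bottom-up: v[k] = max over allowed piece i of (p[i] + v[k−i]) − 3 per cut.
v[1] = 2
v[2] = 4
v[3] = 11
v[4] = 19
v[5] = 18  (first piece 1, then v[4]=19)
v[6] = 31
v[7] = 30  (first piece 1, then v[6]=31)
v[8] = 35  (first piece 4, then v[4]=19)
v[9] = 39  (first piece 3, then v[6]=31)
One optimal plan: pieces 6 + 3 (1 cut) → $42 − $3 = $39.

39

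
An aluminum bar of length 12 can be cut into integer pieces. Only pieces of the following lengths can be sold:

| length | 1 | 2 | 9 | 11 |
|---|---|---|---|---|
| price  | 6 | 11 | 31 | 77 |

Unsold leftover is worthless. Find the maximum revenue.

83

Let r[k] be the best obtainable value from length k. For each k, try every first piece i and keep the best of price[i] + r[k−i].
r[1] = 6
r[2] = 12  (first piece 1, then r[1]=6)
r[3] = 18  (first piece 1, then r[2]=12)
r[4] = 24  (first piece 1, then r[3]=18)
r[5] = 30  (first piece 1, then r[4]=24)
r[6] = 36  (first piece 1, then r[5]=30)
r[7] = 42  (first piece 1, then r[6]=36)
r[8] = 48  (first piece 1, then r[7]=42)
r[9] = 54  (first piece 1, then r[8]=48)
r[10] = 60  (first piece 1, then r[9]=54)
r[11] = 77
r[12] = 83  (first piece 1, then r[11]=77)
One optimal cutting: 11 + 1 → $83.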